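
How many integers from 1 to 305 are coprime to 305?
240

305 = 5 × 61
φ(n) = n × ∏(1 - 1/p) for each prime p dividing n
φ(305) = 305 × (1 - 1/5) × (1 - 1/61) = 240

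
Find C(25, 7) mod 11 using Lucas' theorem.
0

Using Lucas' theorem:
Write n=25 and k=7 in base 11:
n in base 11: [2, 3]
k in base 11: [0, 7]
C(25,7) mod 11 = ∏ C(n_i, k_i) mod 11
Digit binomials (mod 11): C(2,0) = 1; C(3,7) = 0 (k_i > n_i)
Product: 1 × 0 = 0 ≡ 0 (mod 11)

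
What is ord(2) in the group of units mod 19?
18

19 is prime, so ord(2) divides φ(19) = 18.
Divisors of 18: 1, 2, 3, 6, 9, 18.
Repeated squaring: 2^1 ≡ 2, 2^2 ≡ 4, 2^4 ≡ 16, 2^8 ≡ 9, 2^16 ≡ 5 (mod 19).
Test 2^d mod 19 for each divisor d in increasing order:
2^1 ≡ 2
2^2 ≡ 4
2^3 = 2^2·2^1 ≡ 8
2^6 = 2^4·2^2 ≡ 7
2^9 = 2^8·2^1 ≡ 18
2^18 = 2^16·2^2 ≡ 1  ← first divisor giving 1
The order is 18.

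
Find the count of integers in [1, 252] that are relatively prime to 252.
72

252 = 2^2 × 3^2 × 7
φ(n) = n × ∏(1 - 1/p) for each prime p dividing n
φ(252) = 252 × (1 - 1/2) × (1 - 1/3) × (1 - 1/7) = 72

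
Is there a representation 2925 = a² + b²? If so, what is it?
3² + 54² (a=3, b=54)

Factorization: 2925 = 3^2 × 5^2 × 13
By Fermat: n is sum of two squares iff every prime p ≡ 3 (mod 4) appears to even power.
All primes ≡ 3 (mod 4) appear to even power.
Search a = 0, 1, 2, … for 2925 - a² a perfect square: first hit at a = 3: 2925 - 9 = 2916 = 54².
2925 = 3² + 54² = 9 + 2916 ✓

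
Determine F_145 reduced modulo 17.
1

Matrix identity: Q^n = [[F_(n+1), F_n], [F_n, F_(n-1)]] with Q = [[1,1],[1,0]].
n = 145 = 10010001₂. Square-and-multiply, entries mod 17:
Q^1 = [[1,1],[1,0]]
Q^2 = (Q^1)² = [[2,1],[1,1]]
Q^4 = (Q^2)² = [[5,3],[3,2]]
Q^9 = (Q^4)²·Q = [[4,0],[0,4]]
Q^18 = (Q^9)² = [[16,0],[0,16]]
Q^36 = (Q^18)² = [[1,0],[0,1]]
Q^72 = (Q^36)² = [[1,0],[0,1]]
Q^145 = (Q^72)²·Q = [[1,1],[1,0]]
F_145 mod 17 = Q^145[0][1] = 1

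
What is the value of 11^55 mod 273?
158

Repeated squaring. Binary of 55 = 110111.
11^1 ≡ 11 (mod 273); 11^2 ≡ 121 (mod 273); 11^4 ≡ 172 (mod 273); 11^8 ≡ 100 (mod 273); 11^16 ≡ 172 (mod 273); 11^32 ≡ 100 (mod 273)
11^55 = 11^1 × 11^2 × 11^4 × 11^16 × 11^32 ≡ 158 (mod 273)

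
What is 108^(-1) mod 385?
82

gcd(108, 385) = 1, so the inverse exists.
Extended Euclidean algorithm on (385, 108):
385 = 3 × 108 + 61  ⟹  61 = (1)·385 + (-3)·108
108 = 1 × 61 + 47  ⟹  47 = (-1)·385 + (4)·108
61 = 1 × 47 + 14  ⟹  14 = (2)·385 + (-7)·108
47 = 3 × 14 + 5  ⟹  5 = (-7)·385 + (25)·108
14 = 2 × 5 + 4  ⟹  4 = (16)·385 + (-57)·108
5 = 1 × 4 + 1  ⟹  1 = (-23)·385 + (82)·108
So (82)·108 ≡ 1 (mod 385), i.e. 108^(-1) ≡ 82 (mod 385).
Check: 108 × 82 = 8856 ≡ 1 (mod 385)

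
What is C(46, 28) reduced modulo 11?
0

Using Lucas' theorem:
Write n=46 and k=28 in base 11:
n in base 11: [4, 2]
k in base 11: [2, 6]
C(46,28) mod 11 = ∏ C(n_i, k_i) mod 11
Digit binomials (mod 11): C(4,2) = 6; C(2,6) = 0 (k_i > n_i)
Product: 6 × 0 = 0 ≡ 0 (mod 11)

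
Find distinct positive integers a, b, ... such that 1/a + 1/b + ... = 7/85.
1/13 + 1/185 + 1/40885

Greedy algorithm:
7/85: ceiling(85/7) = 13, use 1/13
6/1105: ceiling(1105/6) = 185, use 1/185
1/40885: ceiling(40885/1) = 40885, use 1/40885
Result: 7/85 = 1/13 + 1/185 + 1/40885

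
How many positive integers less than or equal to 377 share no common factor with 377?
336

377 = 13 × 29
φ(n) = n × ∏(1 - 1/p) for each prime p dividing n
φ(377) = 377 × (1 - 1/13) × (1 - 1/29) = 336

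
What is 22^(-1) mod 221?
211

gcd(22, 221) = 1, so the inverse exists.
Extended Euclidean algorithm on (221, 22):
221 = 10 × 22 + 1  ⟹  1 = (1)·221 + (-10)·22
So (-10)·22 ≡ 1 (mod 221), i.e. 22^(-1) ≡ -10 ≡ 211 (mod 221).
Check: 22 × 211 = 4642 ≡ 1 (mod 221)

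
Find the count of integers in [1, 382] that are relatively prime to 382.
190

382 = 2 × 191
φ(n) = n × ∏(1 - 1/p) for each prime p dividing n
φ(382) = 382 × (1 - 1/2) × (1 - 1/191) = 190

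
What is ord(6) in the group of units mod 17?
16

17 is prime, so ord(6) divides φ(17) = 16.
Divisors of 16: 1, 2, 4, 8, 16.
Repeated squaring: 6^1 ≡ 6, 6^2 ≡ 2, 6^4 ≡ 4, 6^8 ≡ 16, 6^16 ≡ 1 (mod 17).
Test 6^d mod 17 for each divisor d in increasing order:
6^1 ≡ 6
6^2 ≡ 2
6^4 ≡ 4
6^8 ≡ 16
6^16 ≡ 1  ← first divisor giving 1
The order is 16.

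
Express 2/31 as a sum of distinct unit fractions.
1/16 + 1/496

Greedy algorithm:
2/31: ceiling(31/2) = 16, use 1/16
1/496: ceiling(496/1) = 496, use 1/496
Result: 2/31 = 1/16 + 1/496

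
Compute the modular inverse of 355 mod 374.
59

gcd(355, 374) = 1, so the inverse exists.
Extended Euclidean algorithm on (374, 355):
374 = 1 × 355 + 19  ⟹  19 = (1)·374 + (-1)·355
355 = 18 × 19 + 13  ⟹  13 = (-18)·374 + (19)·355
19 = 1 × 13 + 6  ⟹  6 = (19)·374 + (-20)·355
13 = 2 × 6 + 1  ⟹  1 = (-56)·374 + (59)·355
So (59)·355 ≡ 1 (mod 374), i.e. 355^(-1) ≡ 59 (mod 374).
Check: 355 × 59 = 20945 ≡ 1 (mod 374)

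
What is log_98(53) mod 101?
17

Baby-step giant-step with step n = ⌈√101⌉ = 11.
Baby steps 98^j mod 101 (j:value) for j=0..10: 0:1, 1:98, 2:9, 3:74, 4:81, 5:60, 6:22, 7:35, 8:97, 9:12, 10:65.
Giant-step multiplier: 98^(-11) ≡ 98^(100-11) = 98^89 ≡ 29 (mod 101).
Giant steps γ_i = 53·29^i mod 101: γ_0=53, γ_1=22 (in table at j=6).
x = i·n + j = 1·11 + 6 = 17.
Check: 98^17 ≡ 53 (mod 101).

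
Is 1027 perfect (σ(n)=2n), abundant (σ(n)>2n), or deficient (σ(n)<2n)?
deficient

Proper divisors of 1027: sum = 1 + 13 + 79 = 93
Since 93 < 1027, 1027 is deficient.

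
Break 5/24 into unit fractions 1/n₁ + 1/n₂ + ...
1/5 + 1/120

Greedy algorithm:
5/24: ceiling(24/5) = 5, use 1/5
1/120: ceiling(120/1) = 120, use 1/120
Result: 5/24 = 1/5 + 1/120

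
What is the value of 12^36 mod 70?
36

Repeated squaring. Binary of 36 = 100100.
12^1 ≡ 12 (mod 70); 12^2 ≡ 4 (mod 70); 12^4 ≡ 16 (mod 70); 12^8 ≡ 46 (mod 70); 12^16 ≡ 16 (mod 70); 12^32 ≡ 46 (mod 70)
12^36 = 12^4 × 12^32 ≡ 36 (mod 70)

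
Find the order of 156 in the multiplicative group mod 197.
49

197 is prime, so ord(156) divides φ(197) = 196.
Divisors of 196: 1, 2, 4, 7, 14, 28, 49, 98, 196.
Repeated squaring: 156^1 ≡ 156, 156^2 ≡ 105, 156^4 ≡ 190, 156^8 ≡ 49, 156^16 ≡ 37, 156^32 ≡ 187, 156^64 ≡ 100, 156^128 ≡ 150 (mod 197).
Test 156^d mod 197 for each divisor d in increasing order:
156^1 ≡ 156
156^2 ≡ 105
156^4 ≡ 190
156^7 = 156^4·156^2·156^1 ≡ 191
156^14 = 156^8·156^4·156^2 ≡ 36
156^28 = 156^16·156^8·156^4 ≡ 114
156^49 = 156^32·156^16·156^1 ≡ 1  ← first divisor giving 1
The order is 49.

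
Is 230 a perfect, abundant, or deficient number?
deficient

Proper divisors of 230: sum = 1 + 2 + 5 + 10 + 23 + 46 + 115 = 202
Since 202 < 230, 230 is deficient.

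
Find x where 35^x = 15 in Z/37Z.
31

Baby-step giant-step with step n = ⌈√37⌉ = 7.
Baby steps 35^j mod 37 (j:value) for j=0..6: 0:1, 1:35, 2:4, 3:29, 4:16, 5:5, 6:27.
Giant-step multiplier: 35^(-7) ≡ 35^(36-7) = 35^29 ≡ 13 (mod 37).
Giant steps γ_i = 15·13^i mod 37: γ_0=15, γ_1=10, γ_2=19, γ_3=25, γ_4=29 (in table at j=3).
x = i·n + j = 4·7 + 3 = 31.
Check: 35^31 ≡ 15 (mod 37).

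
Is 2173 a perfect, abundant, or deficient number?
deficient

Proper divisors of 2173: sum = 1 + 41 + 53 = 95
Since 95 < 2173, 2173 is deficient.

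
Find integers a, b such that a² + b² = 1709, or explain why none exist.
22² + 35² (a=22, b=35)

Factorization: 1709 = 1709
By Fermat: n is sum of two squares iff every prime p ≡ 3 (mod 4) appears to even power.
All primes ≡ 3 (mod 4) appear to even power.
Search a = 0, 1, 2, … for 1709 - a² a perfect square: first hit at a = 22: 1709 - 484 = 1225 = 35².
1709 = 22² + 35² = 484 + 1225 ✓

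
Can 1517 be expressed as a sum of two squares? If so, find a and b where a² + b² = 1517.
19² + 34² (a=19, b=34)

Factorization: 1517 = 37 × 41
By Fermat: n is sum of two squares iff every prime p ≡ 3 (mod 4) appears to even power.
All primes ≡ 3 (mod 4) appear to even power.
Search a = 0, 1, 2, … for 1517 - a² a perfect square: first hit at a = 19: 1517 - 361 = 1156 = 34².
1517 = 19² + 34² = 361 + 1156 ✓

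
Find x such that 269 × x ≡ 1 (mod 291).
119

gcd(269, 291) = 1, so the inverse exists.
Extended Euclidean algorithm on (291, 269):
291 = 1 × 269 + 22  ⟹  22 = (1)·291 + (-1)·269
269 = 12 × 22 + 5  ⟹  5 = (-12)·291 + (13)·269
22 = 4 × 5 + 2  ⟹  2 = (49)·291 + (-53)·269
5 = 2 × 2 + 1  ⟹  1 = (-110)·291 + (119)·269
So (119)·269 ≡ 1 (mod 291), i.e. 269^(-1) ≡ 119 (mod 291).
Check: 269 × 119 = 32011 ≡ 1 (mod 291)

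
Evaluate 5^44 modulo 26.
1

Repeated squaring. Binary of 44 = 101100.
5^1 ≡ 5 (mod 26); 5^2 ≡ 25 (mod 26); 5^4 ≡ 1 (mod 26); 5^8 ≡ 1 (mod 26); 5^16 ≡ 1 (mod 26); 5^32 ≡ 1 (mod 26)
5^44 = 5^4 × 5^8 × 5^32 ≡ 1 (mod 26)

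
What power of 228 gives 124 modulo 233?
54

Baby-step giant-step with step n = ⌈√233⌉ = 16.
Baby steps 228^j mod 233 (j:value) for j=0..15: 0:1, 1:228, 2:25, 3:108, 4:159, 5:137, 6:14, 7:163, 8:117, 9:114, 10:129, 11:54, 12:196, 13:185, 14:7, 15:198.
Giant-step multiplier: 228^(-16) ≡ 228^(232-16) = 228^216 ≡ 4 (mod 233).
Giant steps γ_i = 124·4^i mod 233: γ_0=124, γ_1=30, γ_2=120, γ_3=14 (in table at j=6).
x = i·n + j = 3·16 + 6 = 54.
Check: 228^54 ≡ 124 (mod 233).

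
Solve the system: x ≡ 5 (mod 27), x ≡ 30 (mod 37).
437

Using Chinese Remainder Theorem:
M = 27 × 37 = 999
M1 = 37, M2 = 27
y1 = 37^(-1) mod 27 = 19
y2 = 27^(-1) mod 37 = 11
x = (5×37×19 + 30×27×11) mod 999 = 437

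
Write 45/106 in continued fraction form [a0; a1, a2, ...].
[0; 2, 2, 1, 4, 3]

Euclidean algorithm steps:
45 = 0 × 106 + 45
106 = 2 × 45 + 16
45 = 2 × 16 + 13
16 = 1 × 13 + 3
13 = 4 × 3 + 1
3 = 3 × 1 + 0
Continued fraction: [0; 2, 2, 1, 4, 3]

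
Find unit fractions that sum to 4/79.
1/20 + 1/1580

Greedy algorithm:
4/79: ceiling(79/4) = 20, use 1/20
1/1580: ceiling(1580/1) = 1580, use 1/1580
Result: 4/79 = 1/20 + 1/1580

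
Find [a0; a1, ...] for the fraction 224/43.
[5; 4, 1, 3, 2]

Euclidean algorithm steps:
224 = 5 × 43 + 9
43 = 4 × 9 + 7
9 = 1 × 7 + 2
7 = 3 × 2 + 1
2 = 2 × 1 + 0
Continued fraction: [5; 4, 1, 3, 2]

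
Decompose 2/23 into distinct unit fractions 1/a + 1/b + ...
1/12 + 1/276

Greedy algorithm:
2/23: ceiling(23/2) = 12, use 1/12
1/276: ceiling(276/1) = 276, use 1/276
Result: 2/23 = 1/12 + 1/276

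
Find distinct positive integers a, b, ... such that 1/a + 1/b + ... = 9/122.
1/14 + 1/427

Greedy algorithm:
9/122: ceiling(122/9) = 14, use 1/14
1/427: ceiling(427/1) = 427, use 1/427
Result: 9/122 = 1/14 + 1/427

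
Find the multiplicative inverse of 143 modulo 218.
93

gcd(143, 218) = 1, so the inverse exists.
Extended Euclidean algorithm on (218, 143):
218 = 1 × 143 + 75  ⟹  75 = (1)·218 + (-1)·143
143 = 1 × 75 + 68  ⟹  68 = (-1)·218 + (2)·143
75 = 1 × 68 + 7  ⟹  7 = (2)·218 + (-3)·143
68 = 9 × 7 + 5  ⟹  5 = (-19)·218 + (29)·143
7 = 1 × 5 + 2  ⟹  2 = (21)·218 + (-32)·143
5 = 2 × 2 + 1  ⟹  1 = (-61)·218 + (93)·143
So (93)·143 ≡ 1 (mod 218), i.e. 143^(-1) ≡ 93 (mod 218).
Check: 143 × 93 = 13299 ≡ 1 (mod 218)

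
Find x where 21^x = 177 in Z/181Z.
52

Baby-step giant-step with step n = ⌈√181⌉ = 14.
Baby steps 21^j mod 181 (j:value) for j=0..13: 0:1, 1:21, 2:79, 3:30, 4:87, 5:17, 6:176, 7:76, 8:148, 9:31, 10:108, 11:96, 12:25, 13:163.
Giant-step multiplier: 21^(-14) ≡ 21^(180-14) = 21^166 ≡ 147 (mod 181).
Giant steps γ_i = 177·147^i mod 181: γ_0=177, γ_1=136, γ_2=82, γ_3=108 (in table at j=10).
x = i·n + j = 3·14 + 10 = 52.
Check: 21^52 ≡ 177 (mod 181).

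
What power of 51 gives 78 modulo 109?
104

Baby-step giant-step with step n = ⌈√109⌉ = 11.
Baby steps 51^j mod 109 (j:value) for j=0..10: 0:1, 1:51, 2:94, 3:107, 4:7, 5:30, 6:4, 7:95, 8:49, 9:101, 10:28.
Giant-step multiplier: 51^(-11) ≡ 51^(108-11) = 51^97 ≡ 10 (mod 109).
Giant steps γ_i = 78·10^i mod 109: γ_0=78, γ_1=17, γ_2=61, γ_3=65, γ_4=105, γ_5=69, γ_6=36, γ_7=33, γ_8=3, γ_9=30 (in table at j=5).
x = i·n + j = 9·11 + 5 = 104.
Check: 51^104 ≡ 78 (mod 109).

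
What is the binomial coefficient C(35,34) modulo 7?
0

Using Lucas' theorem:
Write n=35 and k=34 in base 7:
n in base 7: [5, 0]
k in base 7: [4, 6]
C(35,34) mod 7 = ∏ C(n_i, k_i) mod 7
Digit binomials (mod 7): C(5,4) = 5; C(0,6) = 0 (k_i > n_i)
Product: 5 × 0 = 0 ≡ 0 (mod 7)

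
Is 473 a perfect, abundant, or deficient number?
deficient

Proper divisors of 473: sum = 1 + 11 + 43 = 55
Since 55 < 473, 473 is deficient.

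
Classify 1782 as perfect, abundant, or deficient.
abundant

Proper divisors of 1782: sum = 1 + 2 + 3 + 6 + 9 + 11 + 18 + 22 + ... + 198 + 297 + 594 + 891 (19 divisors) = 2574
Since 2574 > 1782, 1782 is abundant.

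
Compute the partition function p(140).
15065878135

p(n) counts ways to write n as a sum of positive integers (order ignored).
Euler's pentagonal recurrence: p(k) = p(k-1) + p(k-2) - p(k-5) - p(k-7) + p(k-12) + p(k-15) - ... (offsets j(3j∓1)/2, signs ++--, p(0)=1, p(<0)=0).
DP table for k = 0..139: p(0)=1, p(1)=1, p(2)=2, p(3)=3, p(4)=5, p(5)=7, p(6)=11, p(7)=15, p(8)=22, p(9)=30, p(10)=42, p(11)=56, p(12)=77, p(13)=101, p(14)=135, p(15)=176, p(16)=231, p(17)=297, p(18)=385, p(19)=490, p(20)=627, p(21)=792, p(22)=1002, p(23)=1255, p(24)=1575, p(25)=1958, p(26)=2436, p(27)=3010, p(28)=3718, p(29)=4565, p(30)=5604, p(31)=6842, p(32)=8349, p(33)=10143, p(34)=12310, p(35)=14883, p(36)=17977, p(37)=21637, p(38)=26015, p(39)=31185, p(40)=37338, p(41)=44583, p(42)=53174, p(43)=63261, p(44)=75175, p(45)=89134, p(46)=105558, p(47)=124754, p(48)=147273, p(49)=173525, p(50)=204226, p(51)=239943, p(52)=281589, p(53)=329931, p(54)=386155, p(55)=451276, p(56)=526823, p(57)=614154, p(58)=715220, p(59)=831820, p(60)=966467, p(61)=1121505, p(62)=1300156, p(63)=1505499, p(64)=1741630, p(65)=2012558, p(66)=2323520, p(67)=2679689, p(68)=3087735, p(69)=3554345, p(70)=4087968, p(71)=4697205, p(72)=5392783, p(73)=6185689, p(74)=7089500, p(75)=8118264, p(76)=9289091, p(77)=10619863, p(78)=12132164, p(79)=13848650, p(80)=15796476, p(81)=18004327, p(82)=20506255, p(83)=23338469, p(84)=26543660, p(85)=30167357, p(86)=34262962, p(87)=38887673, p(88)=44108109, p(89)=49995925, p(90)=56634173, p(91)=64112359, p(92)=72533807, p(93)=82010177, p(94)=92669720, p(95)=104651419, p(96)=118114304, p(97)=133230930, p(98)=150198136, p(99)=169229875, p(100)=190569292, p(101)=214481126, p(102)=241265379, p(103)=271248950, p(104)=304801365, p(105)=342325709, p(106)=384276336, p(107)=431149389, p(108)=483502844, p(109)=541946240, p(110)=607163746, p(111)=679903203, p(112)=761002156, p(113)=851376628, p(114)=952050665, p(115)=1064144451, p(116)=1188908248, p(117)=1327710076, p(118)=1482074143, p(119)=1653668665, p(120)=1844349560, p(121)=2056148051, p(122)=2291320912, p(123)=2552338241, p(124)=2841940500, p(125)=3163127352, p(126)=3519222692, p(127)=3913864295, p(128)=4351078600, p(129)=4835271870, p(130)=5371315400, p(131)=5964539504, p(132)=6620830889, p(133)=7346629512, p(134)=8149040695, p(135)=9035836076, p(136)=10015581680, p(137)=11097645016, p(138)=12292341831, p(139)=13610949895.
Final step: p(140) = p(139) + p(138) - p(135) - p(133) + p(128) + p(125) - p(118) - p(114) + p(105) + p(100) - p(89) - p(83) + p(70) + p(63) - p(48) - p(40) + p(23) + p(14)
= 13610949895 + 12292341831 - 9035836076 - 7346629512 + 4351078600 + 3163127352 - 1482074143 - 952050665 + 342325709 + 190569292 - 49995925 - 23338469 + 4087968 + 1505499 - 147273 - 37338 + 1255 + 135
= 15065878135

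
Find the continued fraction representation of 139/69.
[2; 69]

Euclidean algorithm steps:
139 = 2 × 69 + 1
69 = 69 × 1 + 0
Continued fraction: [2; 69]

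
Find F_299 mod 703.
412

Matrix identity: Q^n = [[F_(n+1), F_n], [F_n, F_(n-1)]] with Q = [[1,1],[1,0]].
n = 299 = 100101011₂. Square-and-multiply, entries mod 703:
Q^1 = [[1,1],[1,0]]
Q^2 = (Q^1)² = [[2,1],[1,1]]
Q^4 = (Q^2)² = [[5,3],[3,2]]
Q^9 = (Q^4)²·Q = [[55,34],[34,21]]
Q^18 = (Q^9)² = [[666,475],[475,191]]
Q^37 = (Q^18)²·Q = [[666,628],[628,38]]
Q^74 = (Q^37)² = [[667,628],[628,39]]
Q^149 = (Q^74)²·Q = [[369,594],[594,478]]
Q^299 = (Q^149)²·Q = [[182,412],[412,473]]
F_299 mod 703 = Q^299[0][1] = 412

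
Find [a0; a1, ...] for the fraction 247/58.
[4; 3, 1, 6, 2]

Euclidean algorithm steps:
247 = 4 × 58 + 15
58 = 3 × 15 + 13
15 = 1 × 13 + 2
13 = 6 × 2 + 1
2 = 2 × 1 + 0
Continued fraction: [4; 3, 1, 6, 2]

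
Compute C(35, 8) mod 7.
0

Using Lucas' theorem:
Write n=35 and k=8 in base 7:
n in base 7: [5, 0]
k in base 7: [1, 1]
C(35,8) mod 7 = ∏ C(n_i, k_i) mod 7
Digit binomials (mod 7): C(5,1) = 5; C(0,1) = 0 (k_i > n_i)
Product: 5 × 0 = 0 ≡ 0 (mod 7)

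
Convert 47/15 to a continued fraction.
[3; 7, 2]

Euclidean algorithm steps:
47 = 3 × 15 + 2
15 = 7 × 2 + 1
2 = 2 × 1 + 0
Continued fraction: [3; 7, 2]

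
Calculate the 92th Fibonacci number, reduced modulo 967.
964

Matrix identity: Q^n = [[F_(n+1), F_n], [F_n, F_(n-1)]] with Q = [[1,1],[1,0]].
n = 92 = 1011100₂. Square-and-multiply, entries mod 967:
Q^1 = [[1,1],[1,0]]
Q^2 = (Q^1)² = [[2,1],[1,1]]
Q^5 = (Q^2)²·Q = [[8,5],[5,3]]
Q^11 = (Q^5)²·Q = [[144,89],[89,55]]
Q^23 = (Q^11)²·Q = [[919,614],[614,305]]
Q^46 = (Q^23)² = [[236,177],[177,59]]
Q^92 = (Q^46)² = [[962,964],[964,965]]
F_92 mod 967 = Q^92[0][1] = 964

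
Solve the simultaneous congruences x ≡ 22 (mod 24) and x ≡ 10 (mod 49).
598

Using Chinese Remainder Theorem:
M = 24 × 49 = 1176
M1 = 49, M2 = 24
y1 = 49^(-1) mod 24 = 1
y2 = 24^(-1) mod 49 = 47
x = (22×49×1 + 10×24×47) mod 1176 = 598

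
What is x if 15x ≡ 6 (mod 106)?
x ≡ 64 (mod 106)

gcd(15, 106) = 1, which divides 6, so solutions exist.
Find 15^(-1) mod 106 by the extended Euclidean algorithm:
106 = 7 × 15 + 1  ⟹  1 = (1)·106 + (-7)·15
So (-7)·15 ≡ 1 (mod 106), i.e. 15^(-1) ≡ -7 ≡ 99 (mod 106).
x ≡ 99 × 6 = 594 ≡ 64 (mod 106).
Check: 15 × 64 = 960 ≡ 6 (mod 106).
Unique solution: x ≡ 64 (mod 106)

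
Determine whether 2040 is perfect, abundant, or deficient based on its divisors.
abundant

Proper divisors of 2040: sum = 1 + 2 + 3 + 4 + 5 + 6 + 8 + 10 + ... + 408 + 510 + 680 + 1020 (31 divisors) = 4440
Since 4440 > 2040, 2040 is abundant.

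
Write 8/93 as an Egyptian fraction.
1/12 + 1/372

Greedy algorithm:
8/93: ceiling(93/8) = 12, use 1/12
1/372: ceiling(372/1) = 372, use 1/372
Result: 8/93 = 1/12 + 1/372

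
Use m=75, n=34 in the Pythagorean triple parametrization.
(4469, 5100, 6781)

Euclid's formula: a = m² - n², b = 2mn, c = m² + n²
m = 75, n = 34
a = 75² - 34² = 5625 - 1156 = 4469
b = 2 × 75 × 34 = 5100
c = 75² + 34² = 5625 + 1156 = 6781
Verification: 4469² + 5100² = 19971961 + 26010000 = 45981961 = 6781² ✓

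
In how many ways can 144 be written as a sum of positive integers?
22540654445

p(n) counts ways to write n as a sum of positive integers (order ignored).
Euler's pentagonal recurrence: p(k) = p(k-1) + p(k-2) - p(k-5) - p(k-7) + p(k-12) + p(k-15) - ... (offsets j(3j∓1)/2, signs ++--, p(0)=1, p(<0)=0).
DP table for k = 0..143: p(0)=1, p(1)=1, p(2)=2, p(3)=3, p(4)=5, p(5)=7, p(6)=11, p(7)=15, p(8)=22, p(9)=30, p(10)=42, p(11)=56, p(12)=77, p(13)=101, p(14)=135, p(15)=176, p(16)=231, p(17)=297, p(18)=385, p(19)=490, p(20)=627, p(21)=792, p(22)=1002, p(23)=1255, p(24)=1575, p(25)=1958, p(26)=2436, p(27)=3010, p(28)=3718, p(29)=4565, p(30)=5604, p(31)=6842, p(32)=8349, p(33)=10143, p(34)=12310, p(35)=14883, p(36)=17977, p(37)=21637, p(38)=26015, p(39)=31185, p(40)=37338, p(41)=44583, p(42)=53174, p(43)=63261, p(44)=75175, p(45)=89134, p(46)=105558, p(47)=124754, p(48)=147273, p(49)=173525, p(50)=204226, p(51)=239943, p(52)=281589, p(53)=329931, p(54)=386155, p(55)=451276, p(56)=526823, p(57)=614154, p(58)=715220, p(59)=831820, p(60)=966467, p(61)=1121505, p(62)=1300156, p(63)=1505499, p(64)=1741630, p(65)=2012558, p(66)=2323520, p(67)=2679689, p(68)=3087735, p(69)=3554345, p(70)=4087968, p(71)=4697205, p(72)=5392783, p(73)=6185689, p(74)=7089500, p(75)=8118264, p(76)=9289091, p(77)=10619863, p(78)=12132164, p(79)=13848650, p(80)=15796476, p(81)=18004327, p(82)=20506255, p(83)=23338469, p(84)=26543660, p(85)=30167357, p(86)=34262962, p(87)=38887673, p(88)=44108109, p(89)=49995925, p(90)=56634173, p(91)=64112359, p(92)=72533807, p(93)=82010177, p(94)=92669720, p(95)=104651419, p(96)=118114304, p(97)=133230930, p(98)=150198136, p(99)=169229875, p(100)=190569292, p(101)=214481126, p(102)=241265379, p(103)=271248950, p(104)=304801365, p(105)=342325709, p(106)=384276336, p(107)=431149389, p(108)=483502844, p(109)=541946240, p(110)=607163746, p(111)=679903203, p(112)=761002156, p(113)=851376628, p(114)=952050665, p(115)=1064144451, p(116)=1188908248, p(117)=1327710076, p(118)=1482074143, p(119)=1653668665, p(120)=1844349560, p(121)=2056148051, p(122)=2291320912, p(123)=2552338241, p(124)=2841940500, p(125)=3163127352, p(126)=3519222692, p(127)=3913864295, p(128)=4351078600, p(129)=4835271870, p(130)=5371315400, p(131)=5964539504, p(132)=6620830889, p(133)=7346629512, p(134)=8149040695, p(135)=9035836076, p(136)=10015581680, p(137)=11097645016, p(138)=12292341831, p(139)=13610949895, p(140)=15065878135, p(141)=16670689208, p(142)=18440293320, p(143)=20390982757.
Final step: p(144) = p(143) + p(142) - p(139) - p(137) + p(132) + p(129) - p(122) - p(118) + p(109) + p(104) - p(93) - p(87) + p(74) + p(67) - p(52) - p(44) + p(27) + p(18)
= 20390982757 + 18440293320 - 13610949895 - 11097645016 + 6620830889 + 4835271870 - 2291320912 - 1482074143 + 541946240 + 304801365 - 82010177 - 38887673 + 7089500 + 2679689 - 281589 - 75175 + 3010 + 385
= 22540654445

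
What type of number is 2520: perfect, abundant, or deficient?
abundant

Proper divisors of 2520: sum = 1 + 2 + 3 + 4 + 5 + 6 + 7 + 8 + ... + 504 + 630 + 840 + 1260 (47 divisors) = 6840
Since 6840 > 2520, 2520 is abundant.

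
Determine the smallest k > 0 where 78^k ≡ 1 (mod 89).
11

89 is prime, so ord(78) divides φ(89) = 88.
Divisors of 88: 1, 2, 4, 8, 11, 22, 44, 88.
Repeated squaring: 78^1 ≡ 78, 78^2 ≡ 32, 78^4 ≡ 45, 78^8 ≡ 67, 78^16 ≡ 39, 78^32 ≡ 8, 78^64 ≡ 64 (mod 89).
Test 78^d mod 89 for each divisor d in increasing order:
78^1 ≡ 78
78^2 ≡ 32
78^4 ≡ 45
78^8 ≡ 67
78^11 = 78^8·78^2·78^1 ≡ 1  ← first divisor giving 1
The order is 11.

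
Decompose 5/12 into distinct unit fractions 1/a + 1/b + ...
1/3 + 1/12

Greedy algorithm:
5/12: ceiling(12/5) = 3, use 1/3
1/12: ceiling(12/1) = 12, use 1/12
Result: 5/12 = 1/3 + 1/12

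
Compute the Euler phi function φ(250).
100

250 = 2 × 5^3
φ(n) = n × ∏(1 - 1/p) for each prime p dividing n
φ(250) = 250 × (1 - 1/2) × (1 - 1/5) = 100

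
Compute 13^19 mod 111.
61

Repeated squaring. Binary of 19 = 10011.
13^1 ≡ 13 (mod 111); 13^2 ≡ 58 (mod 111); 13^4 ≡ 34 (mod 111); 13^8 ≡ 46 (mod 111); 13^16 ≡ 7 (mod 111)
13^19 = 13^1 × 13^2 × 13^16 ≡ 61 (mod 111)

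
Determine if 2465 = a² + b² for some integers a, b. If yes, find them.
8² + 49² (a=8, b=49)

Factorization: 2465 = 5 × 17 × 29
By Fermat: n is sum of two squares iff every prime p ≡ 3 (mod 4) appears to even power.
All primes ≡ 3 (mod 4) appear to even power.
Search a = 0, 1, 2, … for 2465 - a² a perfect square: first hit at a = 8: 2465 - 64 = 2401 = 49².
2465 = 8² + 49² = 64 + 2401 ✓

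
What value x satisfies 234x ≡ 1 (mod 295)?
29

gcd(234, 295) = 1, so the inverse exists.
Extended Euclidean algorithm on (295, 234):
295 = 1 × 234 + 61  ⟹  61 = (1)·295 + (-1)·234
234 = 3 × 61 + 51  ⟹  51 = (-3)·295 + (4)·234
61 = 1 × 51 + 10  ⟹  10 = (4)·295 + (-5)·234
51 = 5 × 10 + 1  ⟹  1 = (-23)·295 + (29)·234
So (29)·234 ≡ 1 (mod 295), i.e. 234^(-1) ≡ 29 (mod 295).
Check: 234 × 29 = 6786 ≡ 1 (mod 295)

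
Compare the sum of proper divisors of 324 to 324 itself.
abundant

Proper divisors of 324: sum = 1 + 2 + 3 + 4 + 6 + 9 + 12 + 18 + 27 + 36 + 54 + 81 + 108 + 162 = 523
Since 523 > 324, 324 is abundant.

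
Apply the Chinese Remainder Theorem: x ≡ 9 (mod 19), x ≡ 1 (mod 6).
85

Using Chinese Remainder Theorem:
M = 19 × 6 = 114
M1 = 6, M2 = 19
y1 = 6^(-1) mod 19 = 16
y2 = 19^(-1) mod 6 = 1
x = (9×6×16 + 1×19×1) mod 114 = 85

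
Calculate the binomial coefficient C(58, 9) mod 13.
0

Using Lucas' theorem:
Write n=58 and k=9 in base 13:
n in base 13: [4, 6]
k in base 13: [0, 9]
C(58,9) mod 13 = ∏ C(n_i, k_i) mod 13
Digit binomials (mod 13): C(4,0) = 1; C(6,9) = 0 (k_i > n_i)
Product: 1 × 0 = 0 ≡ 0 (mod 13)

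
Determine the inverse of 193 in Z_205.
17

gcd(193, 205) = 1, so the inverse exists.
Extended Euclidean algorithm on (205, 193):
205 = 1 × 193 + 12  ⟹  12 = (1)·205 + (-1)·193
193 = 16 × 12 + 1  ⟹  1 = (-16)·205 + (17)·193
So (17)·193 ≡ 1 (mod 205), i.e. 193^(-1) ≡ 17 (mod 205).
Check: 193 × 17 = 3281 ≡ 1 (mod 205)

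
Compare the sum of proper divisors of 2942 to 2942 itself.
deficient

Proper divisors of 2942: sum = 1 + 2 + 1471 = 1474
Since 1474 < 2942, 2942 is deficient.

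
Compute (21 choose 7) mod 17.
0

Using Lucas' theorem:
Write n=21 and k=7 in base 17:
n in base 17: [1, 4]
k in base 17: [0, 7]
C(21,7) mod 17 = ∏ C(n_i, k_i) mod 17
Digit binomials (mod 17): C(1,0) = 1; C(4,7) = 0 (k_i > n_i)
Product: 1 × 0 = 0 ≡ 0 (mod 17)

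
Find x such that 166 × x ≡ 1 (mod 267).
37

gcd(166, 267) = 1, so the inverse exists.
Extended Euclidean algorithm on (267, 166):
267 = 1 × 166 + 101  ⟹  101 = (1)·267 + (-1)·166
166 = 1 × 101 + 65  ⟹  65 = (-1)·267 + (2)·166
101 = 1 × 65 + 36  ⟹  36 = (2)·267 + (-3)·166
65 = 1 × 36 + 29  ⟹  29 = (-3)·267 + (5)·166
36 = 1 × 29 + 7  ⟹  7 = (5)·267 + (-8)·166
29 = 4 × 7 + 1  ⟹  1 = (-23)·267 + (37)·166
So (37)·166 ≡ 1 (mod 267), i.e. 166^(-1) ≡ 37 (mod 267).
Check: 166 × 37 = 6142 ≡ 1 (mod 267)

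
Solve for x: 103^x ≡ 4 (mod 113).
104

Baby-step giant-step with step n = ⌈√113⌉ = 11.
Baby steps 103^j mod 113 (j:value) for j=0..10: 0:1, 1:103, 2:100, 3:17, 4:56, 5:5, 6:63, 7:48, 8:85, 9:54, 10:25.
Giant-step multiplier: 103^(-11) ≡ 103^(112-11) = 103^101 ≡ 80 (mod 113).
Giant steps γ_i = 4·80^i mod 113: γ_0=4, γ_1=94, γ_2=62, γ_3=101, γ_4=57, γ_5=40, γ_6=36, γ_7=55, γ_8=106, γ_9=5 (in table at j=5).
x = i·n + j = 9·11 + 5 = 104.
Check: 103^104 ≡ 4 (mod 113).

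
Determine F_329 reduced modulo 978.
1

Matrix identity: Q^n = [[F_(n+1), F_n], [F_n, F_(n-1)]] with Q = [[1,1],[1,0]].
n = 329 = 101001001₂. Square-and-multiply, entries mod 978:
Q^1 = [[1,1],[1,0]]
Q^2 = (Q^1)² = [[2,1],[1,1]]
Q^5 = (Q^2)²·Q = [[8,5],[5,3]]
Q^10 = (Q^5)² = [[89,55],[55,34]]
Q^20 = (Q^10)² = [[188,897],[897,269]]
Q^41 = (Q^20)²·Q = [[976,829],[829,147]]
Q^82 = (Q^41)² = [[689,889],[889,778]]
Q^164 = (Q^82)² = [[488,489],[489,977]]
Q^329 = (Q^164)²·Q = [[490,1],[1,489]]
F_329 mod 978 = Q^329[0][1] = 1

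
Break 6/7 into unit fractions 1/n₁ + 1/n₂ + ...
1/2 + 1/3 + 1/42

Greedy algorithm:
6/7: ceiling(7/6) = 2, use 1/2
5/14: ceiling(14/5) = 3, use 1/3
1/42: ceiling(42/1) = 42, use 1/42
Result: 6/7 = 1/2 + 1/3 + 1/42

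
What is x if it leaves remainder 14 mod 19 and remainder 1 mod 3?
52

Using Chinese Remainder Theorem:
M = 19 × 3 = 57
M1 = 3, M2 = 19
y1 = 3^(-1) mod 19 = 13
y2 = 19^(-1) mod 3 = 1
x = (14×3×13 + 1×19×1) mod 57 = 52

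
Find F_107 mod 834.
749

Matrix identity: Q^n = [[F_(n+1), F_n], [F_n, F_(n-1)]] with Q = [[1,1],[1,0]].
n = 107 = 1101011₂. Square-and-multiply, entries mod 834:
Q^1 = [[1,1],[1,0]]
Q^3 = (Q^1)²·Q = [[3,2],[2,1]]
Q^6 = (Q^3)² = [[13,8],[8,5]]
Q^13 = (Q^6)²·Q = [[377,233],[233,144]]
Q^26 = (Q^13)² = [[428,463],[463,799]]
Q^53 = (Q^26)²·Q = [[716,569],[569,147]]
Q^107 = (Q^53)²·Q = [[570,749],[749,655]]
F_107 mod 834 = Q^107[0][1] = 749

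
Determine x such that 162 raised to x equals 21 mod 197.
31

Baby-step giant-step with step n = ⌈√197⌉ = 15.
Baby steps 162^j mod 197 (j:value) for j=0..14: 0:1, 1:162, 2:43, 3:71, 4:76, 5:98, 6:116, 7:77, 8:63, 9:159, 10:148, 11:139, 12:60, 13:67, 14:19.
Giant-step multiplier: 162^(-15) ≡ 162^(196-15) = 162^181 ≡ 189 (mod 197).
Giant steps γ_i = 21·189^i mod 197: γ_0=21, γ_1=29, γ_2=162 (in table at j=1).
x = i·n + j = 2·15 + 1 = 31.
Check: 162^31 ≡ 21 (mod 197).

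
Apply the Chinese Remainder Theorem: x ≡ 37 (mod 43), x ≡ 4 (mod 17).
123

Using Chinese Remainder Theorem:
M = 43 × 17 = 731
M1 = 17, M2 = 43
y1 = 17^(-1) mod 43 = 38
y2 = 43^(-1) mod 17 = 2
x = (37×17×38 + 4×43×2) mod 731 = 123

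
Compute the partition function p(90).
56634173

p(n) counts ways to write n as a sum of positive integers (order ignored).
Euler's pentagonal recurrence: p(k) = p(k-1) + p(k-2) - p(k-5) - p(k-7) + p(k-12) + p(k-15) - ... (offsets j(3j∓1)/2, signs ++--, p(0)=1, p(<0)=0).
DP table for k = 0..89: p(0)=1, p(1)=1, p(2)=2, p(3)=3, p(4)=5, p(5)=7, p(6)=11, p(7)=15, p(8)=22, p(9)=30, p(10)=42, p(11)=56, p(12)=77, p(13)=101, p(14)=135, p(15)=176, p(16)=231, p(17)=297, p(18)=385, p(19)=490, p(20)=627, p(21)=792, p(22)=1002, p(23)=1255, p(24)=1575, p(25)=1958, p(26)=2436, p(27)=3010, p(28)=3718, p(29)=4565, p(30)=5604, p(31)=6842, p(32)=8349, p(33)=10143, p(34)=12310, p(35)=14883, p(36)=17977, p(37)=21637, p(38)=26015, p(39)=31185, p(40)=37338, p(41)=44583, p(42)=53174, p(43)=63261, p(44)=75175, p(45)=89134, p(46)=105558, p(47)=124754, p(48)=147273, p(49)=173525, p(50)=204226, p(51)=239943, p(52)=281589, p(53)=329931, p(54)=386155, p(55)=451276, p(56)=526823, p(57)=614154, p(58)=715220, p(59)=831820, p(60)=966467, p(61)=1121505, p(62)=1300156, p(63)=1505499, p(64)=1741630, p(65)=2012558, p(66)=2323520, p(67)=2679689, p(68)=3087735, p(69)=3554345, p(70)=4087968, p(71)=4697205, p(72)=5392783, p(73)=6185689, p(74)=7089500, p(75)=8118264, p(76)=9289091, p(77)=10619863, p(78)=12132164, p(79)=13848650, p(80)=15796476, p(81)=18004327, p(82)=20506255, p(83)=23338469, p(84)=26543660, p(85)=30167357, p(86)=34262962, p(87)=38887673, p(88)=44108109, p(89)=49995925.
Final step: p(90) = p(89) + p(88) - p(85) - p(83) + p(78) + p(75) - p(68) - p(64) + p(55) + p(50) - p(39) - p(33) + p(20) + p(13)
= 49995925 + 44108109 - 30167357 - 23338469 + 12132164 + 8118264 - 3087735 - 1741630 + 451276 + 204226 - 31185 - 10143 + 627 + 101
= 56634173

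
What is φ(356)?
176

356 = 2^2 × 89
φ(n) = n × ∏(1 - 1/p) for each prime p dividing n
φ(356) = 356 × (1 - 1/2) × (1 - 1/89) = 176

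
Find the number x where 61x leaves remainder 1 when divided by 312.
133

gcd(61, 312) = 1, so the inverse exists.
Extended Euclidean algorithm on (312, 61):
312 = 5 × 61 + 7  ⟹  7 = (1)·312 + (-5)·61
61 = 8 × 7 + 5  ⟹  5 = (-8)·312 + (41)·61
7 = 1 × 5 + 2  ⟹  2 = (9)·312 + (-46)·61
5 = 2 × 2 + 1  ⟹  1 = (-26)·312 + (133)·61
So (133)·61 ≡ 1 (mod 312), i.e. 61^(-1) ≡ 133 (mod 312).
Check: 61 × 133 = 8113 ≡ 1 (mod 312)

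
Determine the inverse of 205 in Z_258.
73

gcd(205, 258) = 1, so the inverse exists.
Extended Euclidean algorithm on (258, 205):
258 = 1 × 205 + 53  ⟹  53 = (1)·258 + (-1)·205
205 = 3 × 53 + 46  ⟹  46 = (-3)·258 + (4)·205
53 = 1 × 46 + 7  ⟹  7 = (4)·258 + (-5)·205
46 = 6 × 7 + 4  ⟹  4 = (-27)·258 + (34)·205
7 = 1 × 4 + 3  ⟹  3 = (31)·258 + (-39)·205
4 = 1 × 3 + 1  ⟹  1 = (-58)·258 + (73)·205
So (73)·205 ≡ 1 (mod 258), i.e. 205^(-1) ≡ 73 (mod 258).
Check: 205 × 73 = 14965 ≡ 1 (mod 258)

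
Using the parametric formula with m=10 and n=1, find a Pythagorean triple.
(99, 20, 101)

Euclid's formula: a = m² - n², b = 2mn, c = m² + n²
m = 10, n = 1
a = 10² - 1² = 100 - 1 = 99
b = 2 × 10 × 1 = 20
c = 10² + 1² = 100 + 1 = 101
Verification: 99² + 20² = 9801 + 400 = 10201 = 101² ✓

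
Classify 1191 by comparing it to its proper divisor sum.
deficient

Proper divisors of 1191: sum = 1 + 3 + 397 = 401
Since 401 < 1191, 1191 is deficient.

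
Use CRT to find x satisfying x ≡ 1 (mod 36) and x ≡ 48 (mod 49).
685

Using Chinese Remainder Theorem:
M = 36 × 49 = 1764
M1 = 49, M2 = 36
y1 = 49^(-1) mod 36 = 25
y2 = 36^(-1) mod 49 = 15
x = (1×49×25 + 48×36×15) mod 1764 = 685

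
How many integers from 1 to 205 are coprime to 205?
160

205 = 5 × 41
φ(n) = n × ∏(1 - 1/p) for each prime p dividing n
φ(205) = 205 × (1 - 1/5) × (1 - 1/41) = 160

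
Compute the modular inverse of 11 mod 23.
21

gcd(11, 23) = 1, so the inverse exists.
Extended Euclidean algorithm on (23, 11):
23 = 2 × 11 + 1  ⟹  1 = (1)·23 + (-2)·11
So (-2)·11 ≡ 1 (mod 23), i.e. 11^(-1) ≡ -2 ≡ 21 (mod 23).
Check: 11 × 21 = 231 ≡ 1 (mod 23)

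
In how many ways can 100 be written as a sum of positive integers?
190569292

p(n) counts ways to write n as a sum of positive integers (order ignored).
Euler's pentagonal recurrence: p(k) = p(k-1) + p(k-2) - p(k-5) - p(k-7) + p(k-12) + p(k-15) - ... (offsets j(3j∓1)/2, signs ++--, p(0)=1, p(<0)=0).
DP table for k = 0..99: p(0)=1, p(1)=1, p(2)=2, p(3)=3, p(4)=5, p(5)=7, p(6)=11, p(7)=15, p(8)=22, p(9)=30, p(10)=42, p(11)=56, p(12)=77, p(13)=101, p(14)=135, p(15)=176, p(16)=231, p(17)=297, p(18)=385, p(19)=490, p(20)=627, p(21)=792, p(22)=1002, p(23)=1255, p(24)=1575, p(25)=1958, p(26)=2436, p(27)=3010, p(28)=3718, p(29)=4565, p(30)=5604, p(31)=6842, p(32)=8349, p(33)=10143, p(34)=12310, p(35)=14883, p(36)=17977, p(37)=21637, p(38)=26015, p(39)=31185, p(40)=37338, p(41)=44583, p(42)=53174, p(43)=63261, p(44)=75175, p(45)=89134, p(46)=105558, p(47)=124754, p(48)=147273, p(49)=173525, p(50)=204226, p(51)=239943, p(52)=281589, p(53)=329931, p(54)=386155, p(55)=451276, p(56)=526823, p(57)=614154, p(58)=715220, p(59)=831820, p(60)=966467, p(61)=1121505, p(62)=1300156, p(63)=1505499, p(64)=1741630, p(65)=2012558, p(66)=2323520, p(67)=2679689, p(68)=3087735, p(69)=3554345, p(70)=4087968, p(71)=4697205, p(72)=5392783, p(73)=6185689, p(74)=7089500, p(75)=8118264, p(76)=9289091, p(77)=10619863, p(78)=12132164, p(79)=13848650, p(80)=15796476, p(81)=18004327, p(82)=20506255, p(83)=23338469, p(84)=26543660, p(85)=30167357, p(86)=34262962, p(87)=38887673, p(88)=44108109, p(89)=49995925, p(90)=56634173, p(91)=64112359, p(92)=72533807, p(93)=82010177, p(94)=92669720, p(95)=104651419, p(96)=118114304, p(97)=133230930, p(98)=150198136, p(99)=169229875.
Final step: p(100) = p(99) + p(98) - p(95) - p(93) + p(88) + p(85) - p(78) - p(74) + p(65) + p(60) - p(49) - p(43) + p(30) + p(23) - p(8) - p(0)
= 169229875 + 150198136 - 104651419 - 82010177 + 44108109 + 30167357 - 12132164 - 7089500 + 2012558 + 966467 - 173525 - 63261 + 5604 + 1255 - 22 - 1
= 190569292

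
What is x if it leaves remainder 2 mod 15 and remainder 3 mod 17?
122

Using Chinese Remainder Theorem:
M = 15 × 17 = 255
M1 = 17, M2 = 15
y1 = 17^(-1) mod 15 = 8
y2 = 15^(-1) mod 17 = 8
x = (2×17×8 + 3×15×8) mod 255 = 122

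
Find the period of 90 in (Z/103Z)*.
34

103 is prime, so ord(90) divides φ(103) = 102.
Divisors of 102: 1, 2, 3, 6, 17, 34, 51, 102.
Repeated squaring: 90^1 ≡ 90, 90^2 ≡ 66, 90^4 ≡ 30, 90^8 ≡ 76, 90^16 ≡ 8, 90^32 ≡ 64, 90^64 ≡ 79 (mod 103).
Test 90^d mod 103 for each divisor d in increasing order:
90^1 ≡ 90
90^2 ≡ 66
90^3 = 90^2·90^1 ≡ 69
90^6 = 90^4·90^2 ≡ 23
90^17 = 90^16·90^1 ≡ 102
90^34 = 90^32·90^2 ≡ 1  ← first divisor giving 1
The order is 34.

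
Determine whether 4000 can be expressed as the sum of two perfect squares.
20² + 60² (a=20, b=60)

Factorization: 4000 = 2^5 × 5^3
By Fermat: n is sum of two squares iff every prime p ≡ 3 (mod 4) appears to even power.
All primes ≡ 3 (mod 4) appear to even power.
Search a = 0, 1, 2, … for 4000 - a² a perfect square: first hit at a = 20: 4000 - 400 = 3600 = 60².
4000 = 20² + 60² = 400 + 3600 ✓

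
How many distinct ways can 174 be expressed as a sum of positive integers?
397125074750

p(n) counts ways to write n as a sum of positive integers (order ignored).
Euler's pentagonal recurrence: p(k) = p(k-1) + p(k-2) - p(k-5) - p(k-7) + p(k-12) + p(k-15) - ... (offsets j(3j∓1)/2, signs ++--, p(0)=1, p(<0)=0).
DP table for k = 0..173: p(0)=1, p(1)=1, p(2)=2, p(3)=3, p(4)=5, p(5)=7, p(6)=11, p(7)=15, p(8)=22, p(9)=30, p(10)=42, p(11)=56, p(12)=77, p(13)=101, p(14)=135, p(15)=176, p(16)=231, p(17)=297, p(18)=385, p(19)=490, p(20)=627, p(21)=792, p(22)=1002, p(23)=1255, p(24)=1575, p(25)=1958, p(26)=2436, p(27)=3010, p(28)=3718, p(29)=4565, p(30)=5604, p(31)=6842, p(32)=8349, p(33)=10143, p(34)=12310, p(35)=14883, p(36)=17977, p(37)=21637, p(38)=26015, p(39)=31185, p(40)=37338, p(41)=44583, p(42)=53174, p(43)=63261, p(44)=75175, p(45)=89134, p(46)=105558, p(47)=124754, p(48)=147273, p(49)=173525, p(50)=204226, p(51)=239943, p(52)=281589, p(53)=329931, p(54)=386155, p(55)=451276, p(56)=526823, p(57)=614154, p(58)=715220, p(59)=831820, p(60)=966467, p(61)=1121505, p(62)=1300156, p(63)=1505499, p(64)=1741630, p(65)=2012558, p(66)=2323520, p(67)=2679689, p(68)=3087735, p(69)=3554345, p(70)=4087968, p(71)=4697205, p(72)=5392783, p(73)=6185689, p(74)=7089500, p(75)=8118264, p(76)=9289091, p(77)=10619863, p(78)=12132164, p(79)=13848650, p(80)=15796476, p(81)=18004327, p(82)=20506255, p(83)=23338469, p(84)=26543660, p(85)=30167357, p(86)=34262962, p(87)=38887673, p(88)=44108109, p(89)=49995925, p(90)=56634173, p(91)=64112359, p(92)=72533807, p(93)=82010177, p(94)=92669720, p(95)=104651419, p(96)=118114304, p(97)=133230930, p(98)=150198136, p(99)=169229875, p(100)=190569292, p(101)=214481126, p(102)=241265379, p(103)=271248950, p(104)=304801365, p(105)=342325709, p(106)=384276336, p(107)=431149389, p(108)=483502844, p(109)=541946240, p(110)=607163746, p(111)=679903203, p(112)=761002156, p(113)=851376628, p(114)=952050665, p(115)=1064144451, p(116)=1188908248, p(117)=1327710076, p(118)=1482074143, p(119)=1653668665, p(120)=1844349560, p(121)=2056148051, p(122)=2291320912, p(123)=2552338241, p(124)=2841940500, p(125)=3163127352, p(126)=3519222692, p(127)=3913864295, p(128)=4351078600, p(129)=4835271870, p(130)=5371315400, p(131)=5964539504, p(132)=6620830889, p(133)=7346629512, p(134)=8149040695, p(135)=9035836076, p(136)=10015581680, p(137)=11097645016, p(138)=12292341831, p(139)=13610949895, p(140)=15065878135, p(141)=16670689208, p(142)=18440293320, p(143)=20390982757, p(144)=22540654445, p(145)=24908858009, p(146)=27517052599, p(147)=30388671978, p(148)=33549419497, p(149)=37027355200, p(150)=40853235313, p(151)=45060624582, p(152)=49686288421, p(153)=54770336324, p(154)=60356673280, p(155)=66493182097, p(156)=73232243759, p(157)=80630964769, p(158)=88751778802, p(159)=97662728555, p(160)=107438159466, p(161)=118159068427, p(162)=129913904637, p(163)=142798995930, p(164)=156919475295, p(165)=172389800255, p(166)=189334822579, p(167)=207890420102, p(168)=228204732751, p(169)=250438925115, p(170)=274768617130, p(171)=301384802048, p(172)=330495499613, p(173)=362326859895.
Final step: p(174) = p(173) + p(172) - p(169) - p(167) + p(162) + p(159) - p(152) - p(148) + p(139) + p(134) - p(123) - p(117) + p(104) + p(97) - p(82) - p(74) + p(57) + p(48) - p(29) - p(19)
= 362326859895 + 330495499613 - 250438925115 - 207890420102 + 129913904637 + 97662728555 - 49686288421 - 33549419497 + 13610949895 + 8149040695 - 2552338241 - 1327710076 + 304801365 + 133230930 - 20506255 - 7089500 + 614154 + 147273 - 4565 - 490
= 397125074750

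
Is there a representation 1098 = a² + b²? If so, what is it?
3² + 33² (a=3, b=33)

Factorization: 1098 = 2 × 3^2 × 61
By Fermat: n is sum of two squares iff every prime p ≡ 3 (mod 4) appears to even power.
All primes ≡ 3 (mod 4) appear to even power.
Search a = 0, 1, 2, … for 1098 - a² a perfect square: first hit at a = 3: 1098 - 9 = 1089 = 33².
1098 = 3² + 33² = 9 + 1089 ✓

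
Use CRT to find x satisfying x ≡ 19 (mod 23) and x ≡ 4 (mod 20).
364

Using Chinese Remainder Theorem:
M = 23 × 20 = 460
M1 = 20, M2 = 23
y1 = 20^(-1) mod 23 = 15
y2 = 23^(-1) mod 20 = 7
x = (19×20×15 + 4×23×7) mod 460 = 364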